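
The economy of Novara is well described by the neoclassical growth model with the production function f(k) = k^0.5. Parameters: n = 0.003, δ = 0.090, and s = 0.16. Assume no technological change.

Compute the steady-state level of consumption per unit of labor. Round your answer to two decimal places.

c* ≈ 1.45

In steady state, investment equals break-even investment: s·k^α = (n + δ)·k.
Rearranging, k^(1−α) = s / (n + δ).
k^0.5 = 0.16 / (0.003 + 0.090) = 0.16 / 0.093 = 1.7204
k* = 1.7204^(1/0.5) ≈ 2.9598
y* = (k*)^α = 2.9598^0.5 ≈ 1.7204
c* = (1 − s)·y* = (1 − 0.16) × 1.7204 ≈ 1.4451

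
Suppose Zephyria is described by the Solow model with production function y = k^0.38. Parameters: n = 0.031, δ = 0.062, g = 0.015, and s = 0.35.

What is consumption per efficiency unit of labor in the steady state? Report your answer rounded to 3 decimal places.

At the steady state, Δk = 0, so s·k^α = (n + g + δ)·k.
Rearranging, k^(1−α) = s / (n + g + δ).
k^0.62 = 0.35 / (0.031 + 0.015 + 0.062) = 0.35 / 0.108 = 3.2407
k* = 3.2407^(1/0.62) ≈ 6.6621
y* = (k*)^α = 6.6621^0.38 ≈ 2.0558
c* = (1 − s)·y* = (1 − 0.35) × 2.0558 ≈ 1.3363

c* ≈ 1.336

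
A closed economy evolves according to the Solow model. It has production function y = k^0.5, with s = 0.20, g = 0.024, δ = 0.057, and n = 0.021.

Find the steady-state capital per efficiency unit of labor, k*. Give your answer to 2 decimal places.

In steady state, investment equals break-even investment: s·k^α = (n + g + δ)·k.
Rearranging, k^(1−α) = s / (n + g + δ).
k^0.5 = 0.20 / (0.021 + 0.024 + 0.057) = 0.20 / 0.102 = 1.9608
k* = 1.9608^(1/0.5) ≈ 3.8447

k* ≈ 3.84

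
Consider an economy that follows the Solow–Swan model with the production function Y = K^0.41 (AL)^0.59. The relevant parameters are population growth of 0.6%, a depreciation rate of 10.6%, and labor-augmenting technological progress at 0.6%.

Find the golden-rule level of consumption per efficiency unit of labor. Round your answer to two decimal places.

c_gold ≈ 1.40

At the golden rule, f'(k) = n + g + δ, so α·k^(α−1) = n + g + δ and k_gold = (α/(n + g + δ))^(1/(1−α)).
k_gold = (0.41/0.118)^(1/0.59) = 3.4746^1.6949 ≈ 8.2562
c_gold = f(k_gold) − (n + g + δ)·k_gold = 2.3762 − 0.118×8.2562 ≈ 1.4020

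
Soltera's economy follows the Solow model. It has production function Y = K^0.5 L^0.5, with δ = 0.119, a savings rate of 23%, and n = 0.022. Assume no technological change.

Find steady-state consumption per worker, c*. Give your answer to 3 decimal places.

At the steady state, Δk = 0, so s·k^α = (n + δ)·k.
Rearranging, k^(1−α) = s / (n + δ).
k^0.5 = 0.23 / (0.022 + 0.119) = 0.23 / 0.141 = 1.6312
k* = 1.6312^(1/0.5) ≈ 2.6608
y* = (k*)^α = 2.6608^0.5 ≈ 1.6312
c* = (1 − s)·y* = (1 − 0.23) × 1.6312 ≈ 1.2560

c* ≈ 1.256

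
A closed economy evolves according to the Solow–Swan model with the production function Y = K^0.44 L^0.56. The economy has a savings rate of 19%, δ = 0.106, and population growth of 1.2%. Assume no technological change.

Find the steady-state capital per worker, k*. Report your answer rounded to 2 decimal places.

k* ≈ 2.34

Steady state requires s·f(k) = (n + δ)·k, i.e. s·k^α = (n + δ)·k.
Dividing both sides by k: k^(1−α) = s / (n + δ).
k^0.56 = 0.19 / (0.012 + 0.106) = 0.19 / 0.118 = 1.6102
k* = 1.6102^(1/0.56) ≈ 2.3411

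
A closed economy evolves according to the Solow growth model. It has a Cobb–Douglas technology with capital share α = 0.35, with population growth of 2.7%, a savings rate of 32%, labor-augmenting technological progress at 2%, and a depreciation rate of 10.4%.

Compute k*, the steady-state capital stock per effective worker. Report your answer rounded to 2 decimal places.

k* ≈ 3.18

In steady state, investment equals break-even investment: s·k^α = (n + g + δ)·k.
Rearranging, k^(1−α) = s / (n + g + δ).
k^0.65 = 0.32 / (0.027 + 0.020 + 0.104) = 0.32 / 0.151 = 2.1192
k* = 2.1192^(1/0.65) ≈ 3.1754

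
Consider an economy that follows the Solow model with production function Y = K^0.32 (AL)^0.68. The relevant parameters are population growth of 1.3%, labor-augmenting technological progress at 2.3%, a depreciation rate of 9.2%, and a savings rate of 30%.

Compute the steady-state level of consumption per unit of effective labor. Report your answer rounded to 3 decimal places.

c* ≈ 1.045

Steady state requires s·f(k) = (n + g + δ)·k, i.e. s·k^α = (n + g + δ)·k.
Rearranging, k^(1−α) = s / (n + g + δ).
k^0.68 = 0.30 / (0.013 + 0.023 + 0.092) = 0.30 / 0.128 = 2.3438
k* = 2.3438^(1/0.68) ≈ 3.4995
y* = (k*)^α = 3.4995^0.32 ≈ 1.4931
c* = (1 − s)·y* = (1 − 0.30) × 1.4931 ≈ 1.0452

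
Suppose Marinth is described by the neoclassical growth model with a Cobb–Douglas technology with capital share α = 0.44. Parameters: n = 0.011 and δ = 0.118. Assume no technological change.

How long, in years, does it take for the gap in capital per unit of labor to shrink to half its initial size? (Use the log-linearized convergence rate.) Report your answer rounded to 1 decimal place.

half-life ≈ 9.6 years

Near the steady state the convergence rate is λ = (1 − α)(n + δ).
λ = (1 − 0.44) × 0.129 = 0.56 × 0.129 = 0.07224
Half-life = ln 2 / λ = 0.6931 / 0.07224 ≈ 9.59 years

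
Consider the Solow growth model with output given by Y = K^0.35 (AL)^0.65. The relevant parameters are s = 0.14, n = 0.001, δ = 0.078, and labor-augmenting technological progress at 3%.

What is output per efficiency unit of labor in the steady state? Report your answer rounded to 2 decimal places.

y* ≈ 1.14

In steady state, investment equals break-even investment: s·k^α = (n + g + δ)·k.
Dividing both sides by k: k^(1−α) = s / (n + g + δ).
k^0.65 = 0.14 / (0.001 + 0.030 + 0.078) = 0.14 / 0.109 = 1.2844
k* = 1.2844^(1/0.65) ≈ 1.4697
y* = (k*)^α = 1.4697^0.35 ≈ 1.1443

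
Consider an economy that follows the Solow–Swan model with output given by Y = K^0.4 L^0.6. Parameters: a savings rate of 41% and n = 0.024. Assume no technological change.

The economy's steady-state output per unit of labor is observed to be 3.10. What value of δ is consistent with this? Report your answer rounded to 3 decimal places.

δ ≈ 0.051

Steady state requires s·f(k) = (n + δ)·k, i.e. s·k^α = (n + δ)·k.
Since y* = [s/(n + δ)]^(α/(1−α)), we have s/(n + δ) = (y*)^((1−α)/α) = 3.10^1.5 = 5.4581.
Therefore n + δ = s / 5.4581 = 0.41 / 5.4581 = 0.0751, so δ = 0.0751 − 0.024 = 0.0511.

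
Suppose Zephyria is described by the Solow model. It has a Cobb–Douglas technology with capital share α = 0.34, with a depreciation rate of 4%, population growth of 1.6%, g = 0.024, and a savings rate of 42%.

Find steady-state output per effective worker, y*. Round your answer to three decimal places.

Steady state requires s·f(k) = (n + g + δ)·k, i.e. s·k^α = (n + g + δ)·k.
Dividing both sides by k: k^(1−α) = s / (n + g + δ).
k^0.66 = 0.42 / (0.016 + 0.024 + 0.040) = 0.42 / 0.080 = 5.2500
k* = 5.2500^(1/0.66) ≈ 12.3353
y* = (k*)^α = 12.3353^0.34 ≈ 2.3496

y* = 2.350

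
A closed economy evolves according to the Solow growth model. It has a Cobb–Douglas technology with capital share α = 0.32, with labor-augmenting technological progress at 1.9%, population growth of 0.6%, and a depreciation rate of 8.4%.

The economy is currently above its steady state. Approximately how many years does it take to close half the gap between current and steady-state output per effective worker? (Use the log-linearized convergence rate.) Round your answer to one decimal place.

Near the steady state the convergence rate is λ = (1 − α)(n + g + δ).
λ = (1 − 0.32) × 0.109 = 0.68 × 0.109 = 0.07412
Half-life = ln 2 / λ = 0.6931 / 0.07412 ≈ 9.35 years

about 9.4 years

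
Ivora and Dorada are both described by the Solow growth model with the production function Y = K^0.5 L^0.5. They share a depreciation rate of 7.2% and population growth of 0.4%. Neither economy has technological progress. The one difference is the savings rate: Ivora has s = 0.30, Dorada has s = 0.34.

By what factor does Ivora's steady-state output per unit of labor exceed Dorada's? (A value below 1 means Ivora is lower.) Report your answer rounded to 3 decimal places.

Steady-state y* = [s/(n + δ)]^(α/(1−α)), so the ratio is [ (s_I/(n + δ)_I) / (s_D/(n + δ)_D) ]^1.
s_I/(n + δ)_I = 0.30/0.076 = 3.9474; s_D/(n + δ)_D = 0.34/0.076 = 4.4737.
Ratio = (3.9474/4.4737)^1 = 0.8824^1 ≈ 0.8824

ratio ≈ 0.882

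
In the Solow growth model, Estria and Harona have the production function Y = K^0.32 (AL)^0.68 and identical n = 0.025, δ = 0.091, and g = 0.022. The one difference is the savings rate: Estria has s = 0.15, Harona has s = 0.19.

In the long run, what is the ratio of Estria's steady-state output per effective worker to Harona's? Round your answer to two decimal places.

Steady-state y* = [s/(n + g + δ)]^(α/(1−α)), so the ratio is [ (s_E/(n + g + δ)_E) / (s_H/(n + g + δ)_H) ]^0.4706.
s_E/(n + g + δ)_E = 0.15/0.138 = 1.0870; s_H/(n + g + δ)_H = 0.19/0.138 = 1.3768.
Ratio = (1.0870/1.3768)^0.4706 = 0.7895^0.4706 ≈ 0.8947

ratio ≈ 0.89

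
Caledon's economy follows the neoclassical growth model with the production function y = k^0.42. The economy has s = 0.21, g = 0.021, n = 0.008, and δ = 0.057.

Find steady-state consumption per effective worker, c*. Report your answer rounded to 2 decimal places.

c* ≈ 1.51

In steady state, investment equals break-even investment: s·k^α = (n + g + δ)·k.
Dividing both sides by k: k^(1−α) = s / (n + g + δ).
k^0.58 = 0.21 / (0.008 + 0.021 + 0.057) = 0.21 / 0.086 = 2.4419
k* = 2.4419^(1/0.58) ≈ 4.6612
y* = (k*)^α = 4.6612^0.42 ≈ 1.9088
c* = (1 − s)·y* = (1 − 0.21) × 1.9088 ≈ 1.5080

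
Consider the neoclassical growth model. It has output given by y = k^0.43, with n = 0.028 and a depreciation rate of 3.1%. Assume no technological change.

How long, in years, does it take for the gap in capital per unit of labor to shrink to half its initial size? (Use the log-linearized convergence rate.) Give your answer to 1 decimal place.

about 20.6 years

Near the steady state the convergence rate is λ = (1 − α)(n + δ).
λ = (1 − 0.43) × 0.059 = 0.57 × 0.059 = 0.03363
Half-life = ln 2 / λ = 0.6931 / 0.03363 ≈ 20.61 years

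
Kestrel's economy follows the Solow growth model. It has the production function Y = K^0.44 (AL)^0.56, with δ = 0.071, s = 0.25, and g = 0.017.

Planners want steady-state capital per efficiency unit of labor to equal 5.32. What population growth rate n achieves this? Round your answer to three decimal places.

n ≈ 0.010

Steady state requires s·f(k) = (n + g + δ)·k, i.e. s·k^α = (n + g + δ)·k.
So s / (n + g + δ) = (k*)^(1−α) = 5.32^0.56 = 2.5498.
Therefore n + g + δ = s / 2.5498 = 0.25 / 2.5498 = 0.0980, so n = 0.0980 − 0.088 = 0.0100.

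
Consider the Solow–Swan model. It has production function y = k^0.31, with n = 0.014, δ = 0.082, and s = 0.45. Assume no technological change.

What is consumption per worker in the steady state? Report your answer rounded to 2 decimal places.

Steady state requires s·f(k) = (n + δ)·k, i.e. s·k^α = (n + δ)·k.
Dividing both sides by k: k^(1−α) = s / (n + δ).
k^0.69 = 0.45 / (0.014 + 0.082) = 0.45 / 0.096 = 4.6875
k* = 4.6875^(1/0.69) ≈ 9.3838
y* = (k*)^α = 9.3838^0.31 ≈ 2.0019
c* = (1 − s)·y* = (1 − 0.45) × 2.0019 ≈ 1.1010

c* = 1.10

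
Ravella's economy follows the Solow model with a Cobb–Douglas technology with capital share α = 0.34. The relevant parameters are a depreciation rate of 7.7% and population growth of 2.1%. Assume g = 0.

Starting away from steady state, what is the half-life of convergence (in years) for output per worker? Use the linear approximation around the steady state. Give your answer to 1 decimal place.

half-life ≈ 10.7 years

Near the steady state the convergence rate is λ = (1 − α)(n + δ).
λ = (1 − 0.34) × 0.098 = 0.66 × 0.098 = 0.06468
Half-life = ln 2 / λ = 0.6931 / 0.06468 ≈ 10.72 years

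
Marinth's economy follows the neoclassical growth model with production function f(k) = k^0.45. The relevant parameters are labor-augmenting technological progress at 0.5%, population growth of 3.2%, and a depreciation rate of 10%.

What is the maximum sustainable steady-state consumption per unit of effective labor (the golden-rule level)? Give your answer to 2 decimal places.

c_gold ≈ 1.46

At the golden rule, f'(k) = n + g + δ, so α·k^(α−1) = n + g + δ and k_gold = (α/(n + g + δ))^(1/(1−α)).
k_gold = (0.45/0.137)^(1/0.55) = 3.2847^1.8182 ≈ 8.6915
c_gold = f(k_gold) − (n + g + δ)·k_gold = 2.6460 − 0.137×8.6915 ≈ 1.4553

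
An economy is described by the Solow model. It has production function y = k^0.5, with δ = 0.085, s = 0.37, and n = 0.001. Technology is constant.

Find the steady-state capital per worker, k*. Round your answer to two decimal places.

k* ≈ 18.51

In steady state, investment equals break-even investment: s·k^α = (n + δ)·k.
Rearranging, k^(1−α) = s / (n + δ).
k^0.5 = 0.37 / (0.001 + 0.085) = 0.37 / 0.086 = 4.3023
k* = 4.3023^(1/0.5) ≈ 18.5098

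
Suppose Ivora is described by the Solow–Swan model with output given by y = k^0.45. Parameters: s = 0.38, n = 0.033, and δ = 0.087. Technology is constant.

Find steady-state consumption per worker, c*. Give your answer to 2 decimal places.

In steady state, investment equals break-even investment: s·k^α = (n + δ)·k.
Dividing both sides by k: k^(1−α) = s / (n + δ).
k^0.55 = 0.38 / (0.033 + 0.087) = 0.38 / 0.120 = 3.1667
k* = 3.1667^(1/0.55) ≈ 8.1319
y* = (k*)^α = 8.1319^0.45 ≈ 2.5679
c* = (1 − s)·y* = (1 − 0.38) × 2.5679 ≈ 1.5921

c* = 1.59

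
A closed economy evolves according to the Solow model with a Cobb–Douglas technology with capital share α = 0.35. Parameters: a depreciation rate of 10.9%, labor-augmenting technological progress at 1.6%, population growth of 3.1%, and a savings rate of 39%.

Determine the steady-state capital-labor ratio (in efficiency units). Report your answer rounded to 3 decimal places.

Steady state requires s·f(k) = (n + g + δ)·k, i.e. s·k^α = (n + g + δ)·k.
Dividing both sides by k: k^(1−α) = s / (n + g + δ).
k^0.65 = 0.39 / (0.031 + 0.016 + 0.109) = 0.39 / 0.156 = 2.5000
k* = 2.5000^(1/0.65) ≈ 4.0946

k* ≈ 4.095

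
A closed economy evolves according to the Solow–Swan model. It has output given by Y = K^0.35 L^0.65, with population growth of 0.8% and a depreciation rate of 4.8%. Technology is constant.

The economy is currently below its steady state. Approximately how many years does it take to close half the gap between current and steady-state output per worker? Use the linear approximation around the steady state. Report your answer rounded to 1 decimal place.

t_½ ≈ 19.0 years

Near the steady state the convergence rate is λ = (1 − α)(n + δ).
λ = (1 − 0.35) × 0.056 = 0.65 × 0.056 = 0.0364
Half-life = ln 2 / λ = 0.6931 / 0.0364 ≈ 19.04 years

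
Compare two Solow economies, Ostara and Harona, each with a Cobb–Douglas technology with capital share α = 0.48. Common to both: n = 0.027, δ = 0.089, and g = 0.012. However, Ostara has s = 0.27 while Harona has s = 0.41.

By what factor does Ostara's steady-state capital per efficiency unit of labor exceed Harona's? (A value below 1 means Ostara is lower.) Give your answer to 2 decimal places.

ratio ≈ 0.45

Steady-state k* = [s/(n + g + δ)]^(1/(1−α)), so the ratio is [ (s_O/(n + g + δ)_O) / (s_H/(n + g + δ)_H) ]^1.9231.
s_O/(n + g + δ)_O = 0.27/0.128 = 2.1094; s_H/(n + g + δ)_H = 0.41/0.128 = 3.2031.
Ratio = (2.1094/3.2031)^1.9231 = 0.6585^1.9231 ≈ 0.4478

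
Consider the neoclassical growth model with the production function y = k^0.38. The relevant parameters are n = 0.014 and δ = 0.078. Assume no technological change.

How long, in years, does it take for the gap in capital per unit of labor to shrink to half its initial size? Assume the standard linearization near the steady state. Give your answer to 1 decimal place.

t_½ ≈ 12.2 years

Near the steady state the convergence rate is λ = (1 − α)(n + δ).
λ = (1 − 0.38) × 0.092 = 0.62 × 0.092 = 0.05704
Half-life = ln 2 / λ = 0.6931 / 0.05704 ≈ 12.15 years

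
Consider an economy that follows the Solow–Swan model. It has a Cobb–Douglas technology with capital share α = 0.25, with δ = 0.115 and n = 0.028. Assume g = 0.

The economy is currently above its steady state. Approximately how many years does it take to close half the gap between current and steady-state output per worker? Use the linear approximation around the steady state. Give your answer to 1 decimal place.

half-life ≈ 6.5 years

Near the steady state the convergence rate is λ = (1 − α)(n + δ).
λ = (1 − 0.25) × 0.143 = 0.75 × 0.143 = 0.10725
Half-life = ln 2 / λ = 0.6931 / 0.10725 ≈ 6.46 years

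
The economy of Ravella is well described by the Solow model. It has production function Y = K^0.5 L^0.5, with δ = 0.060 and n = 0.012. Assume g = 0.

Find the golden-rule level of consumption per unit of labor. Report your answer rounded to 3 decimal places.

c_gold ≈ 3.472

At the golden rule, f'(k) = n + δ, so α·k^(α−1) = n + δ and k_gold = (α/(n + δ))^(1/(1−α)).
k_gold = (0.5/0.072)^(1/0.5) = 6.9444^2 ≈ 48.2247
c_gold = f(k_gold) − (n + δ)·k_gold = 6.9444 − 0.072×48.2247 ≈ 3.4722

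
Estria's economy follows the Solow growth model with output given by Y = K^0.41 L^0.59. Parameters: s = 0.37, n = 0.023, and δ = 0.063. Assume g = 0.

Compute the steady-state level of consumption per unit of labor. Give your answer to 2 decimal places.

c* ≈ 1.74

Steady state requires s·f(k) = (n + δ)·k, i.e. s·k^α = (n + δ)·k.
Rearranging, k^(1−α) = s / (n + δ).
k^0.59 = 0.37 / (0.023 + 0.063) = 0.37 / 0.086 = 4.3023
k* = 4.3023^(1/0.59) ≈ 11.8596
y* = (k*)^α = 11.8596^0.41 ≈ 2.7566
c* = (1 − s)·y* = (1 − 0.37) × 2.7566 ≈ 1.7367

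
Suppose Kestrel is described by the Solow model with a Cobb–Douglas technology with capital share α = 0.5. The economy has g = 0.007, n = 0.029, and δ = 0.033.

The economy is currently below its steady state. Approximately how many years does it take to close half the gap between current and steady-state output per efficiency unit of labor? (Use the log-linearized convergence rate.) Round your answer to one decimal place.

t_½ ≈ 20.1 years

Near the steady state the convergence rate is λ = (1 − α)(n + g + δ).
λ = (1 − 0.5) × 0.069 = 0.5 × 0.069 = 0.0345
Half-life = ln 2 / λ = 0.6931 / 0.0345 ≈ 20.09 years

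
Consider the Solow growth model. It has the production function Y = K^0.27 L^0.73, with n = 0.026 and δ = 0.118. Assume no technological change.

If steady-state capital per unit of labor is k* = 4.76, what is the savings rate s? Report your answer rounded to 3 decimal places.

s ≈ 0.450

In steady state, investment equals break-even investment: s·k^α = (n + δ)·k.
So s / (n + δ) = (k*)^(1−α) = 4.76^0.73 = 3.1236.
Therefore s = 3.1236 × (n + δ) = 3.1236 × 0.144 = 0.4498.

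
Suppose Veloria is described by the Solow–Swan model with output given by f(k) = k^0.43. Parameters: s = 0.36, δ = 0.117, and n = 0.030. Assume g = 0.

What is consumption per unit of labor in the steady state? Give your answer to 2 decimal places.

In steady state, investment equals break-even investment: s·k^α = (n + δ)·k.
Rearranging, k^(1−α) = s / (n + δ).
k^0.57 = 0.36 / (0.030 + 0.117) = 0.36 / 0.147 = 2.4490
k* = 2.4490^(1/0.57) ≈ 4.8132
y* = (k*)^α = 4.8132^0.43 ≈ 1.9654
c* = (1 − s)·y* = (1 − 0.36) × 1.9654 ≈ 1.2579

c* = 1.26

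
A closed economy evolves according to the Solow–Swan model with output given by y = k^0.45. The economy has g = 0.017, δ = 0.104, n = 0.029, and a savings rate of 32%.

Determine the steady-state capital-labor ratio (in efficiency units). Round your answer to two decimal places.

k* ≈ 3.97

Steady state requires s·f(k) = (n + g + δ)·k, i.e. s·k^α = (n + g + δ)·k.
Rearranging, k^(1−α) = s / (n + g + δ).
k^0.55 = 0.32 / (0.029 + 0.017 + 0.104) = 0.32 / 0.150 = 2.1333
k* = 2.1333^(1/0.55) ≈ 3.9653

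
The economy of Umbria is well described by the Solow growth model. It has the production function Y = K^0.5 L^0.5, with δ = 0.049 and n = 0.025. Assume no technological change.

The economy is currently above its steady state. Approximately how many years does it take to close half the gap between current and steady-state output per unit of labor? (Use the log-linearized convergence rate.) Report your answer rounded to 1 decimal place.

t_½ ≈ 18.7 years

Near the steady state the convergence rate is λ = (1 − α)(n + δ).
λ = (1 − 0.5) × 0.074 = 0.5 × 0.074 = 0.0370
Half-life = ln 2 / λ = 0.6931 / 0.0370 ≈ 18.73 years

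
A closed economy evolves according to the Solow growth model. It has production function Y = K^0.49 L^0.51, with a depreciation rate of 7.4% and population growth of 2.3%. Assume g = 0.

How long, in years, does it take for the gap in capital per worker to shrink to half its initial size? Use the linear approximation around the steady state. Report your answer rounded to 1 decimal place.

t_½ ≈ 14.0 years

Near the steady state the convergence rate is λ = (1 − α)(n + δ).
λ = (1 − 0.49) × 0.097 = 0.51 × 0.097 = 0.04947
Half-life = ln 2 / λ = 0.6931 / 0.04947 ≈ 14.01 years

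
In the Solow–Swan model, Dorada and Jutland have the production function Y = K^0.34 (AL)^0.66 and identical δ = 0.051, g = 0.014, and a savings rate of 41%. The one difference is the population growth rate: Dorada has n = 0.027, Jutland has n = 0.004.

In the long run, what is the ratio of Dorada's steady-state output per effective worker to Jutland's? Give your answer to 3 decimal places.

Steady-state y* = [s/(n + g + δ)]^(α/(1−α)), so the ratio is [ (s_D/(n + g + δ)_D) / (s_J/(n + g + δ)_J) ]^0.5152.
s_D/(n + g + δ)_D = 0.41/0.092 = 4.4565; s_J/(n + g + δ)_J = 0.41/0.069 = 5.9420.
Ratio = (4.4565/5.9420)^0.5152 = 0.7500^0.5152 ≈ 0.8622

y*_D / y*_J ≈ 0.862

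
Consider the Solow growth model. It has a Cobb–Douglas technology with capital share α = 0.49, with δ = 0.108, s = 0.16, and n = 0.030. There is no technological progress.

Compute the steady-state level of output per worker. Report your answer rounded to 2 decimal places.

At the steady state, Δk = 0, so s·k^α = (n + δ)·k.
Dividing both sides by k: k^(1−α) = s / (n + δ).
k^0.51 = 0.16 / (0.030 + 0.108) = 0.16 / 0.138 = 1.1594
k* = 1.1594^(1/0.51) ≈ 1.3364
y* = (k*)^α = 1.3364^0.49 ≈ 1.1527

y* = 1.15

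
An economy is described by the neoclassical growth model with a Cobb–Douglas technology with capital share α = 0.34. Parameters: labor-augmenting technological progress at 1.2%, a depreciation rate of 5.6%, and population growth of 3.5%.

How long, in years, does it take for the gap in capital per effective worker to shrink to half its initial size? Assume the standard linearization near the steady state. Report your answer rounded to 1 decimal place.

t_½ ≈ 10.2 years

Near the steady state the convergence rate is λ = (1 − α)(n + g + δ).
λ = (1 − 0.34) × 0.103 = 0.66 × 0.103 = 0.06798
Half-life = ln 2 / λ = 0.6931 / 0.06798 ≈ 10.20 years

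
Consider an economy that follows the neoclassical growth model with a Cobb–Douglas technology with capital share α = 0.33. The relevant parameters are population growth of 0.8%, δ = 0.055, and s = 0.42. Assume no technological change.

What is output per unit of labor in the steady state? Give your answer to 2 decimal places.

y* = 2.55

At the steady state, Δk = 0, so s·k^α = (n + δ)·k.
Dividing both sides by k: k^(1−α) = s / (n + δ).
k^0.67 = 0.42 / (0.008 + 0.055) = 0.42 / 0.063 = 6.6667
k* = 6.6667^(1/0.67) ≈ 16.9714
y* = (k*)^α = 16.9714^0.33 ≈ 2.5457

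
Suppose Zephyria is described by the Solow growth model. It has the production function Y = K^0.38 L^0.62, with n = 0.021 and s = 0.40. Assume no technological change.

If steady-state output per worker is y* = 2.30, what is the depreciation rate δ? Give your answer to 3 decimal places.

δ ≈ 0.082

Steady state requires s·f(k) = (n + δ)·k, i.e. s·k^α = (n + δ)·k.
Since y* = [s/(n + δ)]^(α/(1−α)), we have s/(n + δ) = (y*)^((1−α)/α) = 2.30^1.6316 = 3.8922.
Therefore n + δ = s / 3.8922 = 0.40 / 3.8922 = 0.1028, so δ = 0.1028 − 0.021 = 0.0818.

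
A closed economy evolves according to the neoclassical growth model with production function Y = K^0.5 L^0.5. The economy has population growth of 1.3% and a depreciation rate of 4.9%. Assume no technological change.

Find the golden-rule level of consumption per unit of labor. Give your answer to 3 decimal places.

At the golden rule, f'(k) = n + δ, so α·k^(α−1) = n + δ and k_gold = (α/(n + δ))^(1/(1−α)).
k_gold = (0.5/0.062)^(1/0.5) = 8.0645^2 ≈ 65.0362
c_gold = f(k_gold) − (n + δ)·k_gold = 8.0645 − 0.062×65.0362 ≈ 4.0323

c_gold ≈ 4.032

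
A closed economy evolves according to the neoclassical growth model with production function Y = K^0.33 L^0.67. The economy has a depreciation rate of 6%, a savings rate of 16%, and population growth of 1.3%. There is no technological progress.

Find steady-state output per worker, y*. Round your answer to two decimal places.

Steady state requires s·f(k) = (n + δ)·k, i.e. s·k^α = (n + δ)·k.
Dividing both sides by k: k^(1−α) = s / (n + δ).
k^0.67 = 0.16 / (0.013 + 0.060) = 0.16 / 0.073 = 2.1918
k* = 2.1918^(1/0.67) ≈ 3.2260
y* = (k*)^α = 3.2260^0.33 ≈ 1.4718

y* ≈ 1.47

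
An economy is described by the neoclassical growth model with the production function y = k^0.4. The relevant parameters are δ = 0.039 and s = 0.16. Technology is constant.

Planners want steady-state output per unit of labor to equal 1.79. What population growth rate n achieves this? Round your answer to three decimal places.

n ≈ 0.028

At the steady state, Δk = 0, so s·k^α = (n + δ)·k.
Since y* = [s/(n + δ)]^(α/(1−α)), we have s/(n + δ) = (y*)^((1−α)/α) = 1.79^1.5 = 2.3949.
Therefore n + δ = s / 2.3949 = 0.16 / 2.3949 = 0.0668, so n = 0.0668 − 0.039 = 0.0278.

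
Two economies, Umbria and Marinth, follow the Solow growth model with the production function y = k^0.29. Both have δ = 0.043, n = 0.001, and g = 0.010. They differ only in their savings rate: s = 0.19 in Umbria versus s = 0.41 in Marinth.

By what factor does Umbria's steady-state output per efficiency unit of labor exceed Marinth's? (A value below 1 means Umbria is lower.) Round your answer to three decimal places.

y*_U / y*_M ≈ 0.730

Steady-state y* = [s/(n + g + δ)]^(α/(1−α)), so the ratio is [ (s_U/(n + g + δ)_U) / (s_M/(n + g + δ)_M) ]^0.4085.
s_U/(n + g + δ)_U = 0.19/0.054 = 3.5185; s_M/(n + g + δ)_M = 0.41/0.054 = 7.5926.
Ratio = (3.5185/7.5926)^0.4085 = 0.4634^0.4085 ≈ 0.7304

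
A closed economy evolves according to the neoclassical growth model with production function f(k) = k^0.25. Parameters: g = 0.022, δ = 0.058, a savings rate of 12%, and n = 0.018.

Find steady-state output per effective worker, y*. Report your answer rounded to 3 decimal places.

y* ≈ 1.070

At the steady state, Δk = 0, so s·k^α = (n + g + δ)·k.
Rearranging, k^(1−α) = s / (n + g + δ).
k^0.75 = 0.12 / (0.018 + 0.022 + 0.058) = 0.12 / 0.098 = 1.2245
k* = 1.2245^(1/0.75) ≈ 1.3100
y* = (k*)^α = 1.3100^0.25 ≈ 1.0698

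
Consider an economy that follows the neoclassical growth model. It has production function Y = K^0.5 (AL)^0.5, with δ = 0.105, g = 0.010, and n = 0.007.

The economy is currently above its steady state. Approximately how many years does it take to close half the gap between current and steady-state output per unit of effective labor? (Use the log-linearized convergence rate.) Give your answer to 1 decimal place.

t_½ ≈ 11.4 years

Near the steady state the convergence rate is λ = (1 − α)(n + g + δ).
λ = (1 − 0.5) × 0.122 = 0.5 × 0.122 = 0.0610
Half-life = ln 2 / λ = 0.6931 / 0.0610 ≈ 11.36 years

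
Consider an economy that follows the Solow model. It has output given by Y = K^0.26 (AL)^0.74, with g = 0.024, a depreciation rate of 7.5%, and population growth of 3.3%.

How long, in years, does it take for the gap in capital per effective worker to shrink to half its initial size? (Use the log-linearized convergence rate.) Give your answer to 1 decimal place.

t_½ ≈ 7.1 years

Near the steady state the convergence rate is λ = (1 − α)(n + g + δ).
λ = (1 − 0.26) × 0.132 = 0.74 × 0.132 = 0.09768
Half-life = ln 2 / λ = 0.6931 / 0.09768 ≈ 7.10 years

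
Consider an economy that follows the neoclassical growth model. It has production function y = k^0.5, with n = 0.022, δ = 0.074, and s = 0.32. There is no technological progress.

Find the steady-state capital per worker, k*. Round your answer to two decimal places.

k* = 11.11

Steady state requires s·f(k) = (n + δ)·k, i.e. s·k^α = (n + δ)·k.
Dividing both sides by k: k^(1−α) = s / (n + δ).
k^0.5 = 0.32 / (0.022 + 0.074) = 0.32 / 0.096 = 3.3333
k* = 3.3333^(1/0.5) ≈ 11.1109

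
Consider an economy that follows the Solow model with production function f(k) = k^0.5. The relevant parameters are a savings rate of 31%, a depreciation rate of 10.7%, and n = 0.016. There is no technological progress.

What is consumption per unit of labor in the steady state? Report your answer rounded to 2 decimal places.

c* = 1.74

In steady state, investment equals break-even investment: s·k^α = (n + δ)·k.
Dividing both sides by k: k^(1−α) = s / (n + δ).
k^0.5 = 0.31 / (0.016 + 0.107) = 0.31 / 0.123 = 2.5203
k* = 2.5203^(1/0.5) ≈ 6.3519
y* = (k*)^α = 6.3519^0.5 ≈ 2.5203
c* = (1 − s)·y* = (1 − 0.31) × 2.5203 ≈ 1.7390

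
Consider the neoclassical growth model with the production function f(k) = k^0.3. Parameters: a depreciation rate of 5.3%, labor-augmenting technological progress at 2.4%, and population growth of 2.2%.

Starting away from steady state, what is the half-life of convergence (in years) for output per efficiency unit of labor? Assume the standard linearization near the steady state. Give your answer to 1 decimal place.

Near the steady state the convergence rate is λ = (1 − α)(n + g + δ).
λ = (1 − 0.3) × 0.099 = 0.7 × 0.099 = 0.0693
Half-life = ln 2 / λ = 0.6931 / 0.0693 ≈ 10.00 years

half-life ≈ 10.0 years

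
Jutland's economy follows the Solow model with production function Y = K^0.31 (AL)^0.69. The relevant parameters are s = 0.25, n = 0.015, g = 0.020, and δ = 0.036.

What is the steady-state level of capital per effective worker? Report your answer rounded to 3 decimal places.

At the steady state, Δk = 0, so s·k^α = (n + g + δ)·k.
Dividing both sides by k: k^(1−α) = s / (n + g + δ).
k^0.69 = 0.25 / (0.015 + 0.020 + 0.036) = 0.25 / 0.071 = 3.5211
k* = 3.5211^(1/0.69) ≈ 6.1985

k* ≈ 6.199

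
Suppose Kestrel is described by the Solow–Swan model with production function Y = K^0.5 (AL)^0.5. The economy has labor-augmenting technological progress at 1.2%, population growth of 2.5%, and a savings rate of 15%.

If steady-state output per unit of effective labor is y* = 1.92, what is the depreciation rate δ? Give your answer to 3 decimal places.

δ ≈ 0.041

Steady state requires s·f(k) = (n + g + δ)·k, i.e. s·k^α = (n + g + δ)·k.
Since y* = [s/(n + g + δ)]^(α/(1−α)), we have s/(n + g + δ) = (y*)^((1−α)/α) = 1.92^1 = 1.9200.
Therefore n + g + δ = s / 1.9200 = 0.15 / 1.9200 = 0.0781, so δ = 0.0781 − 0.037 = 0.0411.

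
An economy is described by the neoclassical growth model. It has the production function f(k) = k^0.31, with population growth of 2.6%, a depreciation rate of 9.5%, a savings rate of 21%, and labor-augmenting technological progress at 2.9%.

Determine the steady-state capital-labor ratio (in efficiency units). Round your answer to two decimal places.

k* ≈ 1.63

In steady state, investment equals break-even investment: s·k^α = (n + g + δ)·k.
Dividing both sides by k: k^(1−α) = s / (n + g + δ).
k^0.69 = 0.21 / (0.026 + 0.029 + 0.095) = 0.21 / 0.150 = 1.4000
k* = 1.4000^(1/0.69) ≈ 1.6285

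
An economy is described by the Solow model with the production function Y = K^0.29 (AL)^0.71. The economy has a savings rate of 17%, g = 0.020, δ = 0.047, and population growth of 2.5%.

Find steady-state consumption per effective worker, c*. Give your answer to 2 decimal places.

At the steady state, Δk = 0, so s·k^α = (n + g + δ)·k.
Dividing both sides by k: k^(1−α) = s / (n + g + δ).
k^0.71 = 0.17 / (0.025 + 0.020 + 0.047) = 0.17 / 0.092 = 1.8478
k* = 1.8478^(1/0.71) ≈ 2.3745
y* = (k*)^α = 2.3745^0.29 ≈ 1.2850
c* = (1 − s)·y* = (1 − 0.17) × 1.2850 ≈ 1.0666

c* = 1.07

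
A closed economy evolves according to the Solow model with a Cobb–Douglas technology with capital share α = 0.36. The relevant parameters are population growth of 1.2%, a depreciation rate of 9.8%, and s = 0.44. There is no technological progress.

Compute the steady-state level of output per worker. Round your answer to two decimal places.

y* = 2.18

In steady state, investment equals break-even investment: s·k^α = (n + δ)·k.
Dividing both sides by k: k^(1−α) = s / (n + δ).
k^0.64 = 0.44 / (0.012 + 0.098) = 0.44 / 0.110 = 4.0000
k* = 4.0000^(1/0.64) ≈ 8.7241
y* = (k*)^α = 8.7241^0.36 ≈ 2.1810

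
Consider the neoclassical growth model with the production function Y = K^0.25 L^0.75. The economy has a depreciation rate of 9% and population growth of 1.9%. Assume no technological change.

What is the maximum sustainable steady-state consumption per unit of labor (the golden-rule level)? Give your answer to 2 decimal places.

At the golden rule, f'(k) = n + δ, so α·k^(α−1) = n + δ and k_gold = (α/(n + δ))^(1/(1−α)).
k_gold = (0.25/0.109)^(1/0.75) = 2.2936^1.3333 ≈ 3.0247
c_gold = f(k_gold) − (n + δ)·k_gold = 1.3188 − 0.109×3.0247 ≈ 0.9891

c_gold ≈ 0.99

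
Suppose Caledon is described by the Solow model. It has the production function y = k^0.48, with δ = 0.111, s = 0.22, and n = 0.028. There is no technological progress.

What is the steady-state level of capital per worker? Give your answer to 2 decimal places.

k* ≈ 2.42

Steady state requires s·f(k) = (n + δ)·k, i.e. s·k^α = (n + δ)·k.
Rearranging, k^(1−α) = s / (n + δ).
k^0.52 = 0.22 / (0.028 + 0.111) = 0.22 / 0.139 = 1.5827
k* = 1.5827^(1/0.52) ≈ 2.4180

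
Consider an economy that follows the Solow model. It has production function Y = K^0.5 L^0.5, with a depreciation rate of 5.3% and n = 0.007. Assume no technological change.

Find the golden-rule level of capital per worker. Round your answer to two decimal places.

The golden rule sets f'(k) = n + δ, i.e. α·k^(α−1) = n + δ.
So k^(1−α) = α / (n + δ) = 0.5 / 0.060 = 8.3333.
k_gold = 8.3333^(1/0.5) ≈ 69.4439

k_gold ≈ 69.44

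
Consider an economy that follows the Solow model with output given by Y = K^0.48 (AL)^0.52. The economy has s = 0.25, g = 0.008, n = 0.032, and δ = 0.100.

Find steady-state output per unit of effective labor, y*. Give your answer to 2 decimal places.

At the steady state, Δk = 0, so s·k^α = (n + g + δ)·k.
Rearranging, k^(1−α) = s / (n + g + δ).
k^0.52 = 0.25 / (0.032 + 0.008 + 0.100) = 0.25 / 0.140 = 1.7857
k* = 1.7857^(1/0.52) ≈ 3.0496
y* = (k*)^α = 3.0496^0.48 ≈ 1.7078

y* ≈ 1.71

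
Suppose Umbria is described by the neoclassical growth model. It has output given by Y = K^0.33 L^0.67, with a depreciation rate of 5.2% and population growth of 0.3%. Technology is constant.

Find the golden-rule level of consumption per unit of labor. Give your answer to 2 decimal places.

At the golden rule, f'(k) = n + δ, so α·k^(α−1) = n + δ and k_gold = (α/(n + δ))^(1/(1−α)).
k_gold = (0.33/0.055)^(1/0.67) = 6.0000^1.4925 ≈ 14.5008
c_gold = f(k_gold) − (n + δ)·k_gold = 2.4169 − 0.055×14.5008 ≈ 1.6194

c_gold ≈ 1.62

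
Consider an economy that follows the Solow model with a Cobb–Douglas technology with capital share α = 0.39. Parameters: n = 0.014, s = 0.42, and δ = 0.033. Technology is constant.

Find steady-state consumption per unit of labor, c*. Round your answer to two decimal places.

c* ≈ 2.35

In steady state, investment equals break-even investment: s·k^α = (n + δ)·k.
Dividing both sides by k: k^(1−α) = s / (n + δ).
k^0.61 = 0.42 / (0.014 + 0.033) = 0.42 / 0.047 = 8.9362
k* = 8.9362^(1/0.61) ≈ 36.2466
y* = (k*)^α = 36.2466^0.39 ≈ 4.0562
c* = (1 − s)·y* = (1 − 0.42) × 4.0562 ≈ 2.3526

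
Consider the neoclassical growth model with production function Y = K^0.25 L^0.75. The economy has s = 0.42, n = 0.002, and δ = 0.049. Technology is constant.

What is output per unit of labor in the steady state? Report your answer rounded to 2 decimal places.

y* = 2.02

Steady state requires s·f(k) = (n + δ)·k, i.e. s·k^α = (n + δ)·k.
Dividing both sides by k: k^(1−α) = s / (n + δ).
k^0.75 = 0.42 / (0.002 + 0.049) = 0.42 / 0.051 = 8.2353
k* = 8.2353^(1/0.75) ≈ 16.6305
y* = (k*)^α = 16.6305^0.25 ≈ 2.0194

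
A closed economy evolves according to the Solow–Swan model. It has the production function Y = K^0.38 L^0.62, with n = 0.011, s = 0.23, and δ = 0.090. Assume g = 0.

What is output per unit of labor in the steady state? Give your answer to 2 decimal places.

At the steady state, Δk = 0, so s·k^α = (n + δ)·k.
Dividing both sides by k: k^(1−α) = s / (n + δ).
k^0.62 = 0.23 / (0.011 + 0.090) = 0.23 / 0.101 = 2.2772
k* = 2.2772^(1/0.62) ≈ 3.7710
y* = (k*)^α = 3.7710^0.38 ≈ 1.6560

y* = 1.66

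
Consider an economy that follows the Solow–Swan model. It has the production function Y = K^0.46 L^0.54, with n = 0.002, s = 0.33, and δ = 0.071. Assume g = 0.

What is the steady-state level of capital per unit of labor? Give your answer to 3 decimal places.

k* = 16.342

At the steady state, Δk = 0, so s·k^α = (n + δ)·k.
Rearranging, k^(1−α) = s / (n + δ).
k^0.54 = 0.33 / (0.002 + 0.071) = 0.33 / 0.073 = 4.5205
k* = 4.5205^(1/0.54) ≈ 16.3421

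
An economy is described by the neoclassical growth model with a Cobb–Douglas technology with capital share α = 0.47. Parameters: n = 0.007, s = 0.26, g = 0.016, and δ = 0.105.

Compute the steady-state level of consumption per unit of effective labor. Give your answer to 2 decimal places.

c* = 1.39

At the steady state, Δk = 0, so s·k^α = (n + g + δ)·k.
Rearranging, k^(1−α) = s / (n + g + δ).
k^0.53 = 0.26 / (0.007 + 0.016 + 0.105) = 0.26 / 0.128 = 2.0313
k* = 2.0313^(1/0.53) ≈ 3.8081
y* = (k*)^α = 3.8081^0.47 ≈ 1.8747
c* = (1 − s)·y* = (1 − 0.26) × 1.8747 ≈ 1.3873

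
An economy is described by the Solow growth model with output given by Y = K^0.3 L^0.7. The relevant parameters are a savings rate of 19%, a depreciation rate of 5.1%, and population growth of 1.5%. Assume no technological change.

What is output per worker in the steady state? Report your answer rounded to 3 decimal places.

y* ≈ 1.573

Steady state requires s·f(k) = (n + δ)·k, i.e. s·k^α = (n + δ)·k.
Rearranging, k^(1−α) = s / (n + δ).
k^0.7 = 0.19 / (0.015 + 0.051) = 0.19 / 0.066 = 2.8788
k* = 2.8788^(1/0.7) ≈ 4.5291
y* = (k*)^α = 4.5291^0.3 ≈ 1.5733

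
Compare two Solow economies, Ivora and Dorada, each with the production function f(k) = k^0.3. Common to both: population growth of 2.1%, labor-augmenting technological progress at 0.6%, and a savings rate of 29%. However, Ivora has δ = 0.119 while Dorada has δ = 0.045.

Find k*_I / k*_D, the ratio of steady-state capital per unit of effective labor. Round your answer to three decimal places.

k*_I / k*_D ≈ 0.364

Steady-state k* = [s/(n + g + δ)]^(1/(1−α)), so the ratio is [ (s_I/(n + g + δ)_I) / (s_D/(n + g + δ)_D) ]^1.4286.
s_I/(n + g + δ)_I = 0.29/0.146 = 1.9863; s_D/(n + g + δ)_D = 0.29/0.072 = 4.0278.
Ratio = (1.9863/4.0278)^1.4286 = 0.4931^1.4286 ≈ 0.3642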